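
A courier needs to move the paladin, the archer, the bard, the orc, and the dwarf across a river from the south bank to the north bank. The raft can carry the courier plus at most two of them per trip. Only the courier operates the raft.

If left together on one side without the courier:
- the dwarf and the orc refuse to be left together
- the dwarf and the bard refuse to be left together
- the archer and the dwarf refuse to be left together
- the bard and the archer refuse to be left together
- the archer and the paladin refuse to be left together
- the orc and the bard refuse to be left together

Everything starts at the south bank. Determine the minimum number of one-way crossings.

impossible

Whatever the first load, the items left behind include a forbidden pair without the courier. No opening move is safe, so no plan exists.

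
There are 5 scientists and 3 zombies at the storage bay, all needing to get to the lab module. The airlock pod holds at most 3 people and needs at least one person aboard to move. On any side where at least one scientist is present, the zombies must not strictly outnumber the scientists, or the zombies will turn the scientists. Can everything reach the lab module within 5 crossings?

Counting alone: each trip to the lab module takes at most 3 across and each return brings at least 1 back, so after t trips out (and t−1 returns) at most 3t − (t−1) of the 8 are across; that first reaches 8 at t = 4, so at least 7 crossings are needed.
Since 5 < 7, 5 crossings cannot be enough. (The shortest complete plan in fact takes 7:)
1. 2 zombies → the lab module.  (the storage bay: 5S 1Z; the lab module: 0S 2Z)
2. 1 zombie ← the storage bay.  (the storage bay: 5S 2Z; the lab module: 0S 1Z)
3. 2 scientists and 1 zombie → the lab module.  (the storage bay: 3S 1Z; the lab module: 2S 2Z)
4. 1 zombie ← the storage bay.  (the storage bay: 3S 2Z; the lab module: 2S 1Z)
5. 1 scientist and 2 zombies → the lab module.  (the storage bay: 2S 0Z; the lab module: 3S 3Z)
6. 1 zombie ← the storage bay.  (the storage bay: 2S 1Z; the lab module: 3S 2Z)
7. 2 scientists and 1 zombie → the lab module.  (the storage bay: 0S 0Z; the lab module: 5S 3Z)

No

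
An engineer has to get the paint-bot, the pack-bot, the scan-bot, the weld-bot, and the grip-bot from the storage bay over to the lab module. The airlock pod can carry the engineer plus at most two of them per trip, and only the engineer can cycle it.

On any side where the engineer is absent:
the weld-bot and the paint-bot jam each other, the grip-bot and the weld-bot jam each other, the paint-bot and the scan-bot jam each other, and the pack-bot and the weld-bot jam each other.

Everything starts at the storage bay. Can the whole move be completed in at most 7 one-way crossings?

Yes — this plan uses 5 crossings (≤ 7):
1. Engineer goes to the lab module with the paint-bot and the weld-bot.
2. Engineer goes back to the storage bay with the weld-bot.
3. Engineer goes to the lab module with the grip-bot and the pack-bot.
4. Engineer goes back to the storage bay alone.
5. Engineer goes to the lab module with the scan-bot and the weld-bot.

Yes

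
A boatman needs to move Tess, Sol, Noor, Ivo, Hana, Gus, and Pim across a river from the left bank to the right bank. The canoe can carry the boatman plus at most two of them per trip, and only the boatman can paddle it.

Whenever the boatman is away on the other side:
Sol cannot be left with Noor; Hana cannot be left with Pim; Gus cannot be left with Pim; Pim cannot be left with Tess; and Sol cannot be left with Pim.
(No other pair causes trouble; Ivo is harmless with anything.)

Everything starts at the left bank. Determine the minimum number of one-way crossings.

9

Counting alone: the boatman can take at most 2 across per trip to the right bank, so moving all 7 needs at least 4 loaded trips out, with a return between consecutive ones — at least 7 crossings.
The safety rule pushes this higher. Following every safe sequence of crossings, the most of the 7 that can be at the right bank as the canoe arrives there on crossing 7 is 6 — never all 7.
So no plan with fewer than 9 crossings exists, and this one achieves 9:
1. Boatman goes to the right bank with Pim and Sol.  [the left bank: Gus, Hana, Ivo, Noor, Tess | the right bank: Pim, Sol]
2. Boatman goes back to the left bank with Sol.  [the left bank: Gus, Hana, Ivo, Noor, Sol, Tess | the right bank: Pim]
3. Boatman goes to the right bank with Sol and Tess.  [the left bank: Gus, Hana, Ivo, Noor | the right bank: Pim, Sol, Tess]
4. Boatman goes back to the left bank with Pim.  [the left bank: Gus, Hana, Ivo, Noor, Pim | the right bank: Sol, Tess]
5. Boatman goes to the right bank with Ivo and Pim.  [the left bank: Gus, Hana, Noor | the right bank: Ivo, Pim, Sol, Tess]
6. Boatman goes back to the left bank with Pim.  [the left bank: Gus, Hana, Noor, Pim | the right bank: Ivo, Sol, Tess]
7. Boatman goes to the right bank with Gus and Hana.  [the left bank: Noor, Pim | the right bank: Gus, Hana, Ivo, Sol, Tess]
8. Boatman goes back to the left bank alone.  [the left bank: Noor, Pim | the right bank: Gus, Hana, Ivo, Sol, Tess]
9. Boatman goes to the right bank with Noor and Pim.  [the left bank: — | the right bank: Gus, Hana, Ivo, Noor, Pim, Sol, Tess]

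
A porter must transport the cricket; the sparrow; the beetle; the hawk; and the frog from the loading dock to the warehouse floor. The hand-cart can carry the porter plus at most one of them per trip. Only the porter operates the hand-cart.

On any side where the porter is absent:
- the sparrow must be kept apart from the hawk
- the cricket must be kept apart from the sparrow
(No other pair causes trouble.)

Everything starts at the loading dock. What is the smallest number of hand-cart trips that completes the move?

11

Counting alone: the porter can take at most 1 across per trip to the warehouse floor, so moving all 5 needs at least 5 loaded trips out, with a return between consecutive ones — at least 9 crossings.
The safety rule pushes this higher. Following every safe sequence of crossings, the most of the 5 that can be at the warehouse floor as the hand-cart arrives there on crossing 9 is 4 — never all 5.
So no plan with fewer than 11 crossings exists, and this one achieves 11:
1. Porter goes to the warehouse floor with the sparrow.  [the loading dock: the beetle, the cricket, the frog, the hawk | the warehouse floor: the sparrow]
2. Porter goes back to the loading dock alone.  [the loading dock: the beetle, the cricket, the frog, the hawk | the warehouse floor: the sparrow]
3. Porter goes to the warehouse floor with the cricket.  [the loading dock: the beetle, the frog, the hawk | the warehouse floor: the cricket, the sparrow]
4. Porter goes back to the loading dock with the sparrow.  [the loading dock: the beetle, the frog, the hawk, the sparrow | the warehouse floor: the cricket]
5. Porter goes to the warehouse floor with the hawk.  [the loading dock: the beetle, the frog, the sparrow | the warehouse floor: the cricket, the hawk]
6. Porter goes back to the loading dock alone.  [the loading dock: the beetle, the frog, the sparrow | the warehouse floor: the cricket, the hawk]
7. Porter goes to the warehouse floor with the beetle.  [the loading dock: the frog, the sparrow | the warehouse floor: the beetle, the cricket, the hawk]
8. Porter goes back to the loading dock alone.  [the loading dock: the frog, the sparrow | the warehouse floor: the beetle, the cricket, the hawk]
9. Porter goes to the warehouse floor with the frog.  [the loading dock: the sparrow | the warehouse floor: the beetle, the cricket, the frog, the hawk]
10. Porter goes back to the loading dock alone.  [the loading dock: the sparrow | the warehouse floor: the beetle, the cricket, the frog, the hawk]
11. Porter goes to the warehouse floor with the sparrow.  [the loading dock: — | the warehouse floor: the beetle, the cricket, the frog, the hawk, the sparrow]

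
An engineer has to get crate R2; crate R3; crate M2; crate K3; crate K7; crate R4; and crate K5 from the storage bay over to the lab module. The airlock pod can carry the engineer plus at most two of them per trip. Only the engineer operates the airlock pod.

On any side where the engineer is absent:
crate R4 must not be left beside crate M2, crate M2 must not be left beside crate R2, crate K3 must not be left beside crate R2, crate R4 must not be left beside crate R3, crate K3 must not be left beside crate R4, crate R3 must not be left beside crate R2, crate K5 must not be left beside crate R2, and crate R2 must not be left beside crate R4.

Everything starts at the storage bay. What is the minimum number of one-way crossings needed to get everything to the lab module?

impossible

Following every safe sequence of crossings from the start, the most of the 7 that can be at the lab module as the airlock pod arrives there on crossings 1, 3, 5, 7 is 2, 3, 4, 5 respectively; the best ever achieved is 5 of 7.
From crossing 9 on, no configuration arises that was not already reachable earlier: only 38 distinct safe configurations (who is on which side, and where the airlock pod is) can ever be reached, none of them has everyone across, and every continuation just revisits them. So no valid plan exists.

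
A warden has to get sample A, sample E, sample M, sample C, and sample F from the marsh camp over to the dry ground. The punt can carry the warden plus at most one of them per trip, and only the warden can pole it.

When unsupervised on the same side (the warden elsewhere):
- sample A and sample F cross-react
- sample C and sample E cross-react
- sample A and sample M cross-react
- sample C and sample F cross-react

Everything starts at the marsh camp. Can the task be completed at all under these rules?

Whatever the first load, the items left behind include a forbidden pair without the warden. No opening move is safe, so no plan exists.

No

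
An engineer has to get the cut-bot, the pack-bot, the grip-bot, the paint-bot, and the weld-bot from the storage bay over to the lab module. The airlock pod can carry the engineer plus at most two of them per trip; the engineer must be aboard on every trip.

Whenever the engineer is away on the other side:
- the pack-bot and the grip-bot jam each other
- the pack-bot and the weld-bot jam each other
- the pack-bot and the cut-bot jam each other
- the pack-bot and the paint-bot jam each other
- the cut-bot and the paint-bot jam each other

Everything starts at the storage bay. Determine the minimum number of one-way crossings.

Counting alone: the engineer can take at most 2 across per trip to the lab module, so moving all 5 needs at least 3 loaded trips out, with a return between consecutive ones — at least 5 crossings.
The safety rule pushes this higher. Following every safe sequence of crossings, the most of the 5 that can be at the lab module as the airlock pod arrives there on crossing 5 is 4 — never all 5.
So no plan with fewer than 7 crossings exists, and this one achieves 7:
1. Engineer goes to the lab module with the cut-bot and the pack-bot.  [the storage bay: the grip-bot, the paint-bot, the weld-bot | the lab module: the cut-bot, the pack-bot]
2. Engineer goes back to the storage bay with the cut-bot.  [the storage bay: the cut-bot, the grip-bot, the paint-bot, the weld-bot | the lab module: the pack-bot]
3. Engineer goes to the lab module with the cut-bot and the grip-bot.  [the storage bay: the paint-bot, the weld-bot | the lab module: the cut-bot, the grip-bot, the pack-bot]
4. Engineer goes back to the storage bay with the pack-bot.  [the storage bay: the pack-bot, the paint-bot, the weld-bot | the lab module: the cut-bot, the grip-bot]
5. Engineer goes to the lab module with the pack-bot and the weld-bot.  [the storage bay: the paint-bot | the lab module: the cut-bot, the grip-bot, the pack-bot, the weld-bot]
6. Engineer goes back to the storage bay with the pack-bot.  [the storage bay: the pack-bot, the paint-bot | the lab module: the cut-bot, the grip-bot, the weld-bot]
7. Engineer goes to the lab module with the pack-bot and the paint-bot.  [the storage bay: — | the lab module: the cut-bot, the grip-bot, the pack-bot, the paint-bot, the weld-bot]

7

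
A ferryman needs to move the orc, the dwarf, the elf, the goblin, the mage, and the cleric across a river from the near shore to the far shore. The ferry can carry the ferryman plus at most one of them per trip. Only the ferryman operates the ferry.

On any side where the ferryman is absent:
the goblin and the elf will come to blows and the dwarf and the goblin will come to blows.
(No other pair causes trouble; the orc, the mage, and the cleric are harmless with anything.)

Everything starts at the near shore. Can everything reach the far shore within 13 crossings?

Yes

Yes — this plan uses 13 crossings (≤ 13):
1. Ferryman goes to the far shore with the goblin.  [the near shore: the cleric, the dwarf, the elf, the mage, the orc | the far shore: the goblin]
2. Ferryman goes back to the near shore alone.  [the near shore: the cleric, the dwarf, the elf, the mage, the orc | the far shore: the goblin]
3. Ferryman goes to the far shore with the orc.  [the near shore: the cleric, the dwarf, the elf, the mage | the far shore: the goblin, the orc]
4. Ferryman goes back to the near shore alone.  [the near shore: the cleric, the dwarf, the elf, the mage | the far shore: the goblin, the orc]
5. Ferryman goes to the far shore with the dwarf.  [the near shore: the cleric, the elf, the mage | the far shore: the dwarf, the goblin, the orc]
6. Ferryman goes back to the near shore with the goblin.  [the near shore: the cleric, the elf, the goblin, the mage | the far shore: the dwarf, the orc]
7. Ferryman goes to the far shore with the elf.  [the near shore: the cleric, the goblin, the mage | the far shore: the dwarf, the elf, the orc]
8. Ferryman goes back to the near shore alone.  [the near shore: the cleric, the goblin, the mage | the far shore: the dwarf, the elf, the orc]
9. Ferryman goes to the far shore with the mage.  [the near shore: the cleric, the goblin | the far shore: the dwarf, the elf, the mage, the orc]
10. Ferryman goes back to the near shore alone.  [the near shore: the cleric, the goblin | the far shore: the dwarf, the elf, the mage, the orc]
11. Ferryman goes to the far shore with the cleric.  [the near shore: the goblin | the far shore: the cleric, the dwarf, the elf, the mage, the orc]
12. Ferryman goes back to the near shore alone.  [the near shore: the goblin | the far shore: the cleric, the dwarf, the elf, the mage, the orc]
13. Ferryman goes to the far shore with the goblin.  [the near shore: — | the far shore: the cleric, the dwarf, the elf, the goblin, the mage, the orc]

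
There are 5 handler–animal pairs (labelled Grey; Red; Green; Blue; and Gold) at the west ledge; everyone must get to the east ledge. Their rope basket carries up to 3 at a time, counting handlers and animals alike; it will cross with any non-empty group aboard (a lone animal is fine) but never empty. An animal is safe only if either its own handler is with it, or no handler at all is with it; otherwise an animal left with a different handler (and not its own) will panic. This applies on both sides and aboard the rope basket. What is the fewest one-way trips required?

Counting alone: each trip to the east ledge takes at most 3 across and each return brings at least 1 back, so after t trips out (and t−1 returns) at most 3t − (t−1) of the 10 are across; that first reaches 10 at t = 5, so at least 9 crossings are needed.
The safety rule pushes this higher. Following every safe sequence of crossings, the most of the 10 that can be at the east ledge as the rope basket arrives there on crossing 9 is 9 — never all 10.
So no plan with fewer than 11 crossings exists, and this one achieves 11:
1. animal Grey and handler Grey cross → the east ledge.
2. handler Grey crosses ← the west ledge.
3. animal Blue, animal Green, and animal Red cross → the east ledge.
4. animal Grey crosses ← the west ledge.
5. handler Blue, handler Green, and handler Red cross → the east ledge.
6. animal Red and handler Red cross ← the west ledge.
7. handler Gold, handler Grey, and handler Red cross → the east ledge.
8. animal Green crosses ← the west ledge.
9. animal Grey and animal Red cross → the east ledge.
10. animal Grey crosses ← the west ledge.
11. animal Gold, animal Green, and animal Grey cross → the east ledge.

11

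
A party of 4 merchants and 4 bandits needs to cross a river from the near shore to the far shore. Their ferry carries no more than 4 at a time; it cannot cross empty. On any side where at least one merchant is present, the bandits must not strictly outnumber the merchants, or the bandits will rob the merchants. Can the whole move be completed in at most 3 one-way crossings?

Counting alone: each trip to the far shore takes at most 4 across and each return brings at least 1 back, so after t trips out (and t−1 returns) at most 4t − (t−1) of the 8 are across; that first reaches 8 at t = 3, so at least 5 crossings are needed.
Since 3 < 5, 3 crossings cannot be enough. (The shortest complete plan in fact takes 5:)
1. 2 bandits → the far shore.  (the near shore: 4M 2B; the far shore: 0M 2B)
2. 1 bandit ← the near shore.  (the near shore: 4M 3B; the far shore: 0M 1B)
3. 4 merchants → the far shore.  (the near shore: 0M 3B; the far shore: 4M 1B)
4. 1 bandit ← the near shore.  (the near shore: 0M 4B; the far shore: 4M 0B)
5. 4 bandits → the far shore.  (the near shore: 0M 0B; the far shore: 4M 4B)

No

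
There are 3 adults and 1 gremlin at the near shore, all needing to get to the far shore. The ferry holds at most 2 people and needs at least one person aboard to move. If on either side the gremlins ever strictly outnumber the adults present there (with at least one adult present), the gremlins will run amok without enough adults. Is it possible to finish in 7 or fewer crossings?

Yes — this plan uses 5 crossings (≤ 7):
1. 1 adult and 1 gremlin → the far shore.  (the near shore: 2A 0G; the far shore: 1A 1G)
2. 1 gremlin ← the near shore.  (the near shore: 2A 1G; the far shore: 1A 0G)
3. 1 adult and 1 gremlin → the far shore.  (the near shore: 1A 0G; the far shore: 2A 1G)
4. 1 gremlin ← the near shore.  (the near shore: 1A 1G; the far shore: 2A 0G)
5. 1 adult and 1 gremlin → the far shore.  (the near shore: 0A 0G; the far shore: 3A 1G)

Yes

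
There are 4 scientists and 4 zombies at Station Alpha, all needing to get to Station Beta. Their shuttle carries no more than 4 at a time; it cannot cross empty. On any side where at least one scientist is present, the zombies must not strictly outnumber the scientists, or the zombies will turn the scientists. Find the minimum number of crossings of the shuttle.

5

Counting alone: each trip to Station Beta takes at most 4 across and each return brings at least 1 back, so after t trips out (and t−1 returns) at most 4t − (t−1) of the 8 are across; that first reaches 8 at t = 3, so at least 5 crossings are needed.
The plan below uses exactly 5 crossings, so it is optimal:
1. 2 zombies → Station Beta.  (Station Alpha: 4S 2Z; Station Beta: 0S 2Z)
2. 1 zombie ← Station Alpha.  (Station Alpha: 4S 3Z; Station Beta: 0S 1Z)
3. 4 scientists → Station Beta.  (Station Alpha: 0S 3Z; Station Beta: 4S 1Z)
4. 1 zombie ← Station Alpha.  (Station Alpha: 0S 4Z; Station Beta: 4S 0Z)
5. 4 zombies → Station Beta.  (Station Alpha: 0S 0Z; Station Beta: 4S 4Z)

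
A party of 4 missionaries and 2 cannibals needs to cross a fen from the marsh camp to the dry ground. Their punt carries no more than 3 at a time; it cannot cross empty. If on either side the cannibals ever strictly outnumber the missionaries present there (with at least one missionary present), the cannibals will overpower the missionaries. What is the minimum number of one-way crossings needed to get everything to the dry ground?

Counting alone: each trip to the dry ground takes at most 3 across and each return brings at least 1 back, so after t trips out (and t−1 returns) at most 3t − (t−1) of the 6 are across; that first reaches 6 at t = 3, so at least 5 crossings are needed.
The plan below uses exactly 5 crossings, so it is optimal:
1. 2 cannibals → the dry ground.  (the marsh camp: 4M 0C; the dry ground: 0M 2C)
2. 1 cannibal ← the marsh camp.  (the marsh camp: 4M 1C; the dry ground: 0M 1C)
3. 2 missionaries and 1 cannibal → the dry ground.  (the marsh camp: 2M 0C; the dry ground: 2M 2C)
4. 1 cannibal ← the marsh camp.  (the marsh camp: 2M 1C; the dry ground: 2M 1C)
5. 2 missionaries and 1 cannibal → the dry ground.  (the marsh camp: 0M 0C; the dry ground: 4M 2C)

5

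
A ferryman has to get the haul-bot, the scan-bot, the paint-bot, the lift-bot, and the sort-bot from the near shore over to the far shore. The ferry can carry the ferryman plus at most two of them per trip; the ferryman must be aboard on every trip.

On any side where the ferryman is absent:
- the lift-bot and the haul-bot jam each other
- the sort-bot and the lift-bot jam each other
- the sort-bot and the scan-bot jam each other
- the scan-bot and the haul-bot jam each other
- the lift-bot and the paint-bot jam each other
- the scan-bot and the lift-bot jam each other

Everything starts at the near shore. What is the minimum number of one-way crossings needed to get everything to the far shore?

Counting alone: the ferryman can take at most 2 across per trip to the far shore, so moving all 5 needs at least 3 loaded trips out, with a return between consecutive ones — at least 5 crossings.
The safety rule pushes this higher. Following every safe sequence of crossings, the most of the 5 that can be at the far shore as the ferry arrives there on crossing 5 is 4 — never all 5.
So no plan with fewer than 7 crossings exists, and this one achieves 7:
1. Ferryman goes to the far shore with the lift-bot and the scan-bot.
2. Ferryman goes back to the near shore with the scan-bot.
3. Ferryman goes to the far shore with the haul-bot and the sort-bot.
4. Ferryman goes back to the near shore with the lift-bot.
5. Ferryman goes to the far shore with the paint-bot and the scan-bot.
6. Ferryman goes back to the near shore with the scan-bot.
7. Ferryman goes to the far shore with the lift-bot and the scan-bot.

7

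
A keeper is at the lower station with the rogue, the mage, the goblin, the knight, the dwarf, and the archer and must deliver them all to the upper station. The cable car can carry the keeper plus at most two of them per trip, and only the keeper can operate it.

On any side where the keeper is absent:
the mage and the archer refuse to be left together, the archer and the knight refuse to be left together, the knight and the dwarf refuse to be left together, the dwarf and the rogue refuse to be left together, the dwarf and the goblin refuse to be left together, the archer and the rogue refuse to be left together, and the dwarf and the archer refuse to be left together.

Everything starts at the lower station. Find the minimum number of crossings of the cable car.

9

Counting alone: the keeper can take at most 2 across per trip to the upper station, so moving all 6 needs at least 3 loaded trips out, with a return between consecutive ones — at least 5 crossings.
The safety rule pushes this higher. Following every safe sequence of crossings, the most of the 6 that can be at the upper station as the cable car arrives there on crossings 5, 7 is 4, 5 respectively — never all 6.
So no plan with fewer than 9 crossings exists, and this one achieves 9:
1. Keeper goes to the upper station with the archer and the dwarf.  [the lower station: the goblin, the knight, the mage, the rogue | the upper station: the archer, the dwarf]
2. Keeper goes back to the lower station with the dwarf.  [the lower station: the dwarf, the goblin, the knight, the mage, the rogue | the upper station: the archer]
3. Keeper goes to the upper station with the dwarf and the mage.  [the lower station: the goblin, the knight, the rogue | the upper station: the archer, the dwarf, the mage]
4. Keeper goes back to the lower station with the archer.  [the lower station: the archer, the goblin, the knight, the rogue | the upper station: the dwarf, the mage]
5. Keeper goes to the upper station with the knight and the rogue.  [the lower station: the archer, the goblin | the upper station: the dwarf, the knight, the mage, the rogue]
6. Keeper goes back to the lower station with the dwarf.  [the lower station: the archer, the dwarf, the goblin | the upper station: the knight, the mage, the rogue]
7. Keeper goes to the upper station with the dwarf and the goblin.  [the lower station: the archer | the upper station: the dwarf, the goblin, the knight, the mage, the rogue]
8. Keeper goes back to the lower station with the dwarf.  [the lower station: the archer, the dwarf | the upper station: the goblin, the knight, the mage, the rogue]
9. Keeper goes to the upper station with the archer and the dwarf.  [the lower station: — | the upper station: the archer, the dwarf, the goblin, the knight, the mage, the rogue]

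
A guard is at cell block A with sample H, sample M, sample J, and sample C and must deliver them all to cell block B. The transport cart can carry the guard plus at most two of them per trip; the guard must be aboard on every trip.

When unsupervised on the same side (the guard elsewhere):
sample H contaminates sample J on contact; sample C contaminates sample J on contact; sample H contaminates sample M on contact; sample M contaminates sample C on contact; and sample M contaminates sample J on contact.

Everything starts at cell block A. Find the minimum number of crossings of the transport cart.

5

Counting alone: the guard can take at most 2 across per trip to cell block B, so moving all 4 needs at least 2 loaded trips out, with a return between consecutive ones — at least 3 crossings.
The safety rule pushes this higher. Following every safe sequence of crossings, the most of the 4 that can be at cell block B as the transport cart arrives there on crossing 3 is 3 — never all 4.
So no plan with fewer than 5 crossings exists, and this one achieves 5:
1. Guard goes to cell block B with sample J and sample M.
2. Guard goes back to cell block A with sample M.
3. Guard goes to cell block B with sample C and sample H.
4. Guard goes back to cell block A with sample J.
5. Guard goes to cell block B with sample J and sample M.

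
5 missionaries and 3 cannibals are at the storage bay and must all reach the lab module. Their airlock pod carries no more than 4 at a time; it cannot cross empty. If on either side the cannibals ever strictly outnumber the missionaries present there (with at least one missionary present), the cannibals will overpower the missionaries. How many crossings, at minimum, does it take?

5

Counting alone: each trip to the lab module takes at most 4 across and each return brings at least 1 back, so after t trips out (and t−1 returns) at most 4t − (t−1) of the 8 are across; that first reaches 8 at t = 3, so at least 5 crossings are needed.
The plan below uses exactly 5 crossings, so it is optimal:
1. 2 cannibals → the lab module.  (the storage bay: 5M 1C; the lab module: 0M 2C)
2. 1 cannibal ← the storage bay.  (the storage bay: 5M 2C; the lab module: 0M 1C)
3. 3 missionaries and 1 cannibal → the lab module.  (the storage bay: 2M 1C; the lab module: 3M 2C)
4. 1 cannibal ← the storage bay.  (the storage bay: 2M 2C; the lab module: 3M 1C)
5. 2 missionaries and 2 cannibals → the lab module.  (the storage bay: 0M 0C; the lab module: 5M 3C)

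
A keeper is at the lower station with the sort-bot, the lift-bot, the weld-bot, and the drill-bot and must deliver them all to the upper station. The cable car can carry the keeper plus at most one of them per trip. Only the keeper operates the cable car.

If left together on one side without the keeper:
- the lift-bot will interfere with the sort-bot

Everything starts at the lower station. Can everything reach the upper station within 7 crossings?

Yes

Yes — this plan uses 7 crossings (≤ 7):
1. Keeper goes to the upper station with the sort-bot.  [the lower station: the drill-bot, the lift-bot, the weld-bot | the upper station: the sort-bot]
2. Keeper goes back to the lower station alone.  [the lower station: the drill-bot, the lift-bot, the weld-bot | the upper station: the sort-bot]
3. Keeper goes to the upper station with the weld-bot.  [the lower station: the drill-bot, the lift-bot | the upper station: the sort-bot, the weld-bot]
4. Keeper goes back to the lower station alone.  [the lower station: the drill-bot, the lift-bot | the upper station: the sort-bot, the weld-bot]
5. Keeper goes to the upper station with the drill-bot.  [the lower station: the lift-bot | the upper station: the drill-bot, the sort-bot, the weld-bot]
6. Keeper goes back to the lower station alone.  [the lower station: the lift-bot | the upper station: the drill-bot, the sort-bot, the weld-bot]
7. Keeper goes to the upper station with the lift-bot.  [the lower station: — | the upper station: the drill-bot, the lift-bot, the sort-bot, the weld-bot]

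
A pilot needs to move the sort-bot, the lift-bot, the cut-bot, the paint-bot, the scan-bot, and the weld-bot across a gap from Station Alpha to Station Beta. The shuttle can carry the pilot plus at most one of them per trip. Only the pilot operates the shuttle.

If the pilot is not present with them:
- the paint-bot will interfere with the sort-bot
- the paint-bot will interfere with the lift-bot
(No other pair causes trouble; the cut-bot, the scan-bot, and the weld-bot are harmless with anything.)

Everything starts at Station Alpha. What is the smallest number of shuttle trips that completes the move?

13

Counting alone: the pilot can take at most 1 across per trip to Station Beta, so moving all 6 needs at least 6 loaded trips out, with a return between consecutive ones — at least 11 crossings.
The safety rule pushes this higher. Following every safe sequence of crossings, the most of the 6 that can be at Station Beta as the shuttle arrives there on crossing 11 is 5 — never all 6.
So no plan with fewer than 13 crossings exists, and this one achieves 13:
1. Pilot goes to Station Beta with the paint-bot.  [Station Alpha: the cut-bot, the lift-bot, the scan-bot, the sort-bot, the weld-bot | Station Beta: the paint-bot]
2. Pilot goes back to Station Alpha alone.  [Station Alpha: the cut-bot, the lift-bot, the scan-bot, the sort-bot, the weld-bot | Station Beta: the paint-bot]
3. Pilot goes to Station Beta with the sort-bot.  [Station Alpha: the cut-bot, the lift-bot, the scan-bot, the weld-bot | Station Beta: the paint-bot, the sort-bot]
4. Pilot goes back to Station Alpha with the paint-bot.  [Station Alpha: the cut-bot, the lift-bot, the paint-bot, the scan-bot, the weld-bot | Station Beta: the sort-bot]
5. Pilot goes to Station Beta with the lift-bot.  [Station Alpha: the cut-bot, the paint-bot, the scan-bot, the weld-bot | Station Beta: the lift-bot, the sort-bot]
6. Pilot goes back to Station Alpha alone.  [Station Alpha: the cut-bot, the paint-bot, the scan-bot, the weld-bot | Station Beta: the lift-bot, the sort-bot]
7. Pilot goes to Station Beta with the cut-bot.  [Station Alpha: the paint-bot, the scan-bot, the weld-bot | Station Beta: the cut-bot, the lift-bot, the sort-bot]
8. Pilot goes back to Station Alpha alone.  [Station Alpha: the paint-bot, the scan-bot, the weld-bot | Station Beta: the cut-bot, the lift-bot, the sort-bot]
9. Pilot goes to Station Beta with the scan-bot.  [Station Alpha: the paint-bot, the weld-bot | Station Beta: the cut-bot, the lift-bot, the scan-bot, the sort-bot]
10. Pilot goes back to Station Alpha alone.  [Station Alpha: the paint-bot, the weld-bot | Station Beta: the cut-bot, the lift-bot, the scan-bot, the sort-bot]
11. Pilot goes to Station Beta with the weld-bot.  [Station Alpha: the paint-bot | Station Beta: the cut-bot, the lift-bot, the scan-bot, the sort-bot, the weld-bot]
12. Pilot goes back to Station Alpha alone.  [Station Alpha: the paint-bot | Station Beta: the cut-bot, the lift-bot, the scan-bot, the sort-bot, the weld-bot]
13. Pilot goes to Station Beta with the paint-bot.  [Station Alpha: — | Station Beta: the cut-bot, the lift-bot, the paint-bot, the scan-bot, the sort-bot, the weld-bot]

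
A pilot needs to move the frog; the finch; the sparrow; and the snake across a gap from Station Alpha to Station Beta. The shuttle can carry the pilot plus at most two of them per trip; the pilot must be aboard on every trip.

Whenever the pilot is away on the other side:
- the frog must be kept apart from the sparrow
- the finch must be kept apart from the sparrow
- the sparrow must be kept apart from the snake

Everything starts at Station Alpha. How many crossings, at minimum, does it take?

5

Counting alone: the pilot can take at most 2 across per trip to Station Beta, so moving all 4 needs at least 2 loaded trips out, with a return between consecutive ones — at least 3 crossings.
The safety rule pushes this higher. Following every safe sequence of crossings, the most of the 4 that can be at Station Beta as the shuttle arrives there on crossing 3 is 3 — never all 4.
So no plan with fewer than 5 crossings exists, and this one achieves 5:
1. Pilot goes to Station Beta with the sparrow.  [Station Alpha: the finch, the frog, the snake | Station Beta: the sparrow]
2. Pilot goes back to Station Alpha alone.  [Station Alpha: the finch, the frog, the snake | Station Beta: the sparrow]
3. Pilot goes to Station Beta with the finch and the frog.  [Station Alpha: the snake | Station Beta: the finch, the frog, the sparrow]
4. Pilot goes back to Station Alpha with the sparrow.  [Station Alpha: the snake, the sparrow | Station Beta: the finch, the frog]
5. Pilot goes to Station Beta with the snake and the sparrow.  [Station Alpha: — | Station Beta: the finch, the frog, the snake, the sparrow]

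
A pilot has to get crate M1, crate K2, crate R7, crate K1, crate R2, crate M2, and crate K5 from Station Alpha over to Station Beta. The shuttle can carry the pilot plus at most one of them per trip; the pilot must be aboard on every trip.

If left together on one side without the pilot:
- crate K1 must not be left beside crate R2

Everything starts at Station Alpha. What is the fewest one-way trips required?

13

Counting alone: the pilot can take at most 1 across per trip to Station Beta, so moving all 7 needs at least 7 loaded trips out, with a return between consecutive ones — at least 13 crossings.
The plan below uses exactly 13 crossings, so it is optimal:
1. Pilot goes to Station Beta with crate K1.  [Station Alpha: crate K2, crate K5, crate M1, crate M2, crate R2, crate R7 | Station Beta: crate K1]
2. Pilot goes back to Station Alpha alone.  [Station Alpha: crate K2, crate K5, crate M1, crate M2, crate R2, crate R7 | Station Beta: crate K1]
3. Pilot goes to Station Beta with crate M1.  [Station Alpha: crate K2, crate K5, crate M2, crate R2, crate R7 | Station Beta: crate K1, crate M1]
4. Pilot goes back to Station Alpha alone.  [Station Alpha: crate K2, crate K5, crate M2, crate R2, crate R7 | Station Beta: crate K1, crate M1]
5. Pilot goes to Station Beta with crate K2.  [Station Alpha: crate K5, crate M2, crate R2, crate R7 | Station Beta: crate K1, crate K2, crate M1]
6. Pilot goes back to Station Alpha alone.  [Station Alpha: crate K5, crate M2, crate R2, crate R7 | Station Beta: crate K1, crate K2, crate M1]
7. Pilot goes to Station Beta with crate R7.  [Station Alpha: crate K5, crate M2, crate R2 | Station Beta: crate K1, crate K2, crate M1, crate R7]
8. Pilot goes back to Station Alpha alone.  [Station Alpha: crate K5, crate M2, crate R2 | Station Beta: crate K1, crate K2, crate M1, crate R7]
9. Pilot goes to Station Beta with crate M2.  [Station Alpha: crate K5, crate R2 | Station Beta: crate K1, crate K2, crate M1, crate M2, crate R7]
10. Pilot goes back to Station Alpha alone.  [Station Alpha: crate K5, crate R2 | Station Beta: crate K1, crate K2, crate M1, crate M2, crate R7]
11. Pilot goes to Station Beta with crate K5.  [Station Alpha: crate R2 | Station Beta: crate K1, crate K2, crate K5, crate M1, crate M2, crate R7]
12. Pilot goes back to Station Alpha alone.  [Station Alpha: crate R2 | Station Beta: crate K1, crate K2, crate K5, crate M1, crate M2, crate R7]
13. Pilot goes to Station Beta with crate R2.  [Station Alpha: — | Station Beta: crate K1, crate K2, crate K5, crate M1, crate M2, crate R2, crate R7]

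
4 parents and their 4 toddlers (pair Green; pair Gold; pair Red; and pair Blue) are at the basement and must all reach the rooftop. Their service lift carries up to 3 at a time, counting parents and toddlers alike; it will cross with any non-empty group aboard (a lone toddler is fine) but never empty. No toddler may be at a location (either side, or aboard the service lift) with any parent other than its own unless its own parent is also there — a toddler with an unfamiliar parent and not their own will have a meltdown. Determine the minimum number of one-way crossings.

Counting alone: each trip to the rooftop takes at most 3 across and each return brings at least 1 back, so after t trips out (and t−1 returns) at most 3t − (t−1) of the 8 are across; that first reaches 8 at t = 4, so at least 7 crossings are needed.
The safety rule pushes this higher. Following every safe sequence of crossings, the most of the 8 that can be at the rooftop as the service lift arrives there on crossing 7 is 7 — never all 8.
So no plan with fewer than 9 crossings exists, and this one achieves 9:
1. parent Green and toddler Green cross → the rooftop.
2. parent Green crosses ← the basement.
3. parent Gold, parent Green, and toddler Gold cross → the rooftop.
4. parent Green and toddler Green cross ← the basement.
5. parent Blue, parent Green, and parent Red cross → the rooftop.
6. toddler Gold crosses ← the basement.
7. toddler Gold and toddler Green cross → the rooftop.
8. toddler Green crosses ← the basement.
9. toddler Blue, toddler Green, and toddler Red cross → the rooftop.

9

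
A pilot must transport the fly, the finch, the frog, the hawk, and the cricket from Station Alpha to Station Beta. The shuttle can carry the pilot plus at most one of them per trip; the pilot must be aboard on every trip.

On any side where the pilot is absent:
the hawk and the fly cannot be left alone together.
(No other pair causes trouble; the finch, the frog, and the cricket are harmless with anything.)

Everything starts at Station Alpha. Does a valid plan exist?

1. Pilot goes to Station Beta with the fly.
2. Pilot goes back to Station Alpha alone.
3. Pilot goes to Station Beta with the finch.
4. Pilot goes back to Station Alpha alone.
5. Pilot goes to Station Beta with the frog.
6. Pilot goes back to Station Alpha alone.
7. Pilot goes to Station Beta with the cricket.
8. Pilot goes back to Station Alpha alone.
9. Pilot goes to Station Beta with the hawk.

Yes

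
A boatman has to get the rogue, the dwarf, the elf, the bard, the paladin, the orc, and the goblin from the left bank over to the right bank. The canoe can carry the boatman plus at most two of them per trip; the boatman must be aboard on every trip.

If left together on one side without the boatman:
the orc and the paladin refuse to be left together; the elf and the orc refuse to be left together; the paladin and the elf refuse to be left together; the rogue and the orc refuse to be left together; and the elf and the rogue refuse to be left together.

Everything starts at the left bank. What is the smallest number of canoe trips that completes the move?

Counting alone: the boatman can take at most 2 across per trip to the right bank, so moving all 7 needs at least 4 loaded trips out, with a return between consecutive ones — at least 7 crossings.
The safety rule pushes this higher. Following every safe sequence of crossings, the most of the 7 that can be at the right bank as the canoe arrives there on crossings 7, 9 is 5, 6 respectively — never all 7.
So no plan with fewer than 11 crossings exists, and this one achieves 11:
1. Boatman goes to the right bank with the elf and the orc.  [the left bank: the bard, the dwarf, the goblin, the paladin, the rogue | the right bank: the elf, the orc]
2. Boatman goes back to the left bank with the elf.  [the left bank: the bard, the dwarf, the elf, the goblin, the paladin, the rogue | the right bank: the orc]
3. Boatman goes to the right bank with the paladin and the rogue.  [the left bank: the bard, the dwarf, the elf, the goblin | the right bank: the orc, the paladin, the rogue]
4. Boatman goes back to the left bank with the orc.  [the left bank: the bard, the dwarf, the elf, the goblin, the orc | the right bank: the paladin, the rogue]
5. Boatman goes to the right bank with the dwarf and the elf.  [the left bank: the bard, the goblin, the orc | the right bank: the dwarf, the elf, the paladin, the rogue]
6. Boatman goes back to the left bank with the elf.  [the left bank: the bard, the elf, the goblin, the orc | the right bank: the dwarf, the paladin, the rogue]
7. Boatman goes to the right bank with the bard and the elf.  [the left bank: the goblin, the orc | the right bank: the bard, the dwarf, the elf, the paladin, the rogue]
8. Boatman goes back to the left bank with the elf.  [the left bank: the elf, the goblin, the orc | the right bank: the bard, the dwarf, the paladin, the rogue]
9. Boatman goes to the right bank with the elf and the goblin.  [the left bank: the orc | the right bank: the bard, the dwarf, the elf, the goblin, the paladin, the rogue]
10. Boatman goes back to the left bank with the elf.  [the left bank: the elf, the orc | the right bank: the bard, the dwarf, the goblin, the paladin, the rogue]
11. Boatman goes to the right bank with the elf and the orc.  [the left bank: — | the right bank: the bard, the dwarf, the elf, the goblin, the orc, the paladin, the rogue]

11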